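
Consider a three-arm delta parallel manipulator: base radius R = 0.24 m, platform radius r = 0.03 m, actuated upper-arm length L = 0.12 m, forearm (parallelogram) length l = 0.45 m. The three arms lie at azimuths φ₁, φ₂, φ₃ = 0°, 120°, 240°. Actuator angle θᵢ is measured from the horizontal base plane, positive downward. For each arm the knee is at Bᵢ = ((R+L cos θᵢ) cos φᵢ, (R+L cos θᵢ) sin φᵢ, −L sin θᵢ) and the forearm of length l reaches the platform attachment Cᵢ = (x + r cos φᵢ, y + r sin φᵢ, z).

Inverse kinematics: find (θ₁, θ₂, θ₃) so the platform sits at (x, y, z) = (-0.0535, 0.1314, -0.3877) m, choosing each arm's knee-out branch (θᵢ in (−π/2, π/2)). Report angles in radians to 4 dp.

θ₁ = 1.0467, θ₂ = -0.1747, θ₃ = 1.2212

φ1=0.0° → target in arm frame (-0.0535, 0.1314)
  e−x'=0.2635;  (l²−L²−(e−x')²−y'²−z²)/2L = -0.2038
  √(A²+B²)=0.4688;  θ1 = -0.9739+2.0205 ≈ 1.0467
φ2=120.0° → target in arm frame (0.1405, -0.0194)
  A cos θ + B sin θ = C:  0.0695·cos θ + -0.3877·sin θ = 0.1358
  γ=atan2(-0.3877,0.0695)=-1.3935;  ψ=arccos(0.3448)=1.2188;  θ2=γ+ψ≈-0.1747
arm 3 (φ=240.0°): x'=-0.0870, y'=-0.1120
  e−x'=0.2970;  (l²−L²−(e−x')²−y'²−z²)/2L = -0.2625
  γ=atan2(-0.3877,0.2970)=-0.9170;  ψ=arccos(-0.5374)=2.1382;  θ3=γ+ψ≈1.2212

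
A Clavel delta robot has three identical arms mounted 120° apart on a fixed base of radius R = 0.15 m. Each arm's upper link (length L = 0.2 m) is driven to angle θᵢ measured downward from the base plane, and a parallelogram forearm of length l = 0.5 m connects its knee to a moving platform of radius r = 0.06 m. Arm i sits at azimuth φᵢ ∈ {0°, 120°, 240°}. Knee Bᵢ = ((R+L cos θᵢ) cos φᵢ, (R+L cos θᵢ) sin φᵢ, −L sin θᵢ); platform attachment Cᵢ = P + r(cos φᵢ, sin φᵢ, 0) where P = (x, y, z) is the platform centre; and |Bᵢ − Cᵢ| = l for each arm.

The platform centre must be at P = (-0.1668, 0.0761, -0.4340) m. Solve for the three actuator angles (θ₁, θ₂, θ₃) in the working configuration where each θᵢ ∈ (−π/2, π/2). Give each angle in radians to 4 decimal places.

θ₁ = 0.7853, θ₂ = -0.1747, θ₃ = 0.2618

φ1=0.0° → target in arm frame (-0.1668, 0.0761)
  A=0.2568, B=-0.4340, C=(l²−L²−A²−y'²−z²)/(2L)=-0.1252
  √(A²+B²)=0.5043;  θ1 = -1.0365+1.8218 ≈ 0.7853
arm 2 (φ=120.0°): x'=0.1493, y'=0.1064
  A=-0.0593, B=-0.4340, C=(l²−L²−A²−y'²−z²)/(2L)=0.0170
  θ2 = atan2(B,A) + arccos(C/0.4380) = -0.1747
arm 3 (φ=240.0°): x'=0.0175, y'=-0.1825
  e−x'=0.0725;  (l²−L²−(e−x')²−y'²−z²)/2L = -0.0423
  θ3 = atan2(B,A) + arccos(C/0.4400) = 0.2618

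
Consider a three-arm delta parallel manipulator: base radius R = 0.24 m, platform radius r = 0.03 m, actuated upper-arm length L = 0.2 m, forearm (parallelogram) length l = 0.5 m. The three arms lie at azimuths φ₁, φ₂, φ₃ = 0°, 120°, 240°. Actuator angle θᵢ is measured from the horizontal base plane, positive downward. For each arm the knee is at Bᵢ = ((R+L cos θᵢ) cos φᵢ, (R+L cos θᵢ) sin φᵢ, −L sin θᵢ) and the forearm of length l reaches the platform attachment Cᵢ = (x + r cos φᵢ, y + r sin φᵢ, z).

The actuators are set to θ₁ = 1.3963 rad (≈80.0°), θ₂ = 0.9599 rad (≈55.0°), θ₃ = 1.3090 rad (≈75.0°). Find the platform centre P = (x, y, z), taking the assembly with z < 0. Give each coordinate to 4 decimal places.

φ1=0.0°: virtual centre (0.2447, 0.0000, -0.1970), radius l
O2 = (0.3247·cos120.0°, 0.3247·sin120.0°, -0.1638) = (-0.1624, 0.2812, -0.1638)
O3 = (0.2618·cos240.0°, 0.2618·sin240.0°, -0.1932) = (-0.1309, -0.2267, -0.1932)
subtract pairs → two planes through P
[-0.8142 0.5624 0.0663]·P = 0.0336;  [-0.7512 -0.4534 0.0076]·P = 0.0072
det = 0.7916;  x = -0.0243+0.0433z,  y = 0.0245+-0.0551z
quadratic in z: (1.0049)z²+(0.3679)z+(-0.1382)=0, √Δ=0.8312 → z ∈ {-0.5966, 0.2305}; z = -0.5966 (taking z<0)
x = -0.0502, y = 0.0574

(-0.0502, 0.0574, -0.5966)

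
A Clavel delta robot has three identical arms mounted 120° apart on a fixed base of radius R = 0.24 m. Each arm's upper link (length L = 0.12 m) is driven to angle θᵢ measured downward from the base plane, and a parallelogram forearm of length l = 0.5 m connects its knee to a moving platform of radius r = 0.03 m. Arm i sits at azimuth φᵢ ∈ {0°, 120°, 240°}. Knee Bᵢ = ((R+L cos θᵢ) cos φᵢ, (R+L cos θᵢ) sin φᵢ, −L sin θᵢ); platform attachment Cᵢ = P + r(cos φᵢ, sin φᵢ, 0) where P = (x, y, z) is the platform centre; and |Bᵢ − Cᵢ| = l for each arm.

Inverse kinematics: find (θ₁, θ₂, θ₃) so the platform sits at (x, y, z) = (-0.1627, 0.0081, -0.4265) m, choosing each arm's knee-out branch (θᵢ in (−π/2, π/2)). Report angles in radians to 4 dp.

φ1=0.0° → target in arm frame (-0.1627, 0.0081)
  A=0.3727, B=-0.4265, C=(l²−L²−A²−y'²−z²)/(2L)=-0.3553
  √(A²+B²)=0.5664;  θ1 = -0.8526+2.2489 ≈ 1.3963
arm 2 (φ=120.0°): x'=0.0884, y'=0.1369
  e−x'=0.1216;  (l²−L²−(e−x')²−y'²−z²)/2L = 0.0841
  θ2 = atan2(B,A) + arccos(C/0.4435) = 0.0871
φ3=240.0° → target in arm frame (0.0743, -0.1450)
  A cos θ + B sin θ = C:  0.1357·cos θ + -0.4265·sin θ = 0.0595
  √(A²+B²)=0.4476;  θ3 = -1.2628+1.4374 ≈ 0.1746

θ₁ = 1.3963, θ₂ = 0.0871, θ₃ = 0.1746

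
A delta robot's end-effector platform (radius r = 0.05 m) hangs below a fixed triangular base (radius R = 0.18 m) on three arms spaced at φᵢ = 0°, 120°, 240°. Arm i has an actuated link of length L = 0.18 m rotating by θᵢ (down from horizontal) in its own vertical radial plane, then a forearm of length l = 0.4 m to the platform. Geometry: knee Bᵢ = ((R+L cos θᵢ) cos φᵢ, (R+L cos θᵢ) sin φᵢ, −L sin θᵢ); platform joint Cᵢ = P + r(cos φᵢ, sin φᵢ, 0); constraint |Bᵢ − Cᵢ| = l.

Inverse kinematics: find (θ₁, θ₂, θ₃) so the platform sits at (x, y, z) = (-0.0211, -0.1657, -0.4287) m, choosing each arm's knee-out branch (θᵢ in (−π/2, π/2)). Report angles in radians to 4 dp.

θ₁ = 1.0473, θ₂ = 1.3963, θ₃ = 0.3491

rotate P by −φ1: (-0.0211, -0.1657, -0.4287)
  e−x'=0.1511;  (l²−L²−(e−x')²−y'²−z²)/2L = -0.2958
  γ=atan2(-0.4287,0.1511)=-1.2319;  ψ=arccos(-0.6507)=2.2792;  θ1=γ+ψ≈1.0473
rotate P by −φ2: (-0.1330, 0.1011, -0.4287)
  e−x'=0.2630;  (l²−L²−(e−x')²−y'²−z²)/2L = -0.3765
  θ2 = atan2(B,A) + arccos(C/0.5029) = 1.3963
φ3=240.0° → target in arm frame (0.1541, 0.0646)
  e−x'=-0.0241;  (l²−L²−(e−x')²−y'²−z²)/2L = -0.1693
  √(A²+B²)=0.4294;  θ3 = -1.6268+1.9760 ≈ 0.3491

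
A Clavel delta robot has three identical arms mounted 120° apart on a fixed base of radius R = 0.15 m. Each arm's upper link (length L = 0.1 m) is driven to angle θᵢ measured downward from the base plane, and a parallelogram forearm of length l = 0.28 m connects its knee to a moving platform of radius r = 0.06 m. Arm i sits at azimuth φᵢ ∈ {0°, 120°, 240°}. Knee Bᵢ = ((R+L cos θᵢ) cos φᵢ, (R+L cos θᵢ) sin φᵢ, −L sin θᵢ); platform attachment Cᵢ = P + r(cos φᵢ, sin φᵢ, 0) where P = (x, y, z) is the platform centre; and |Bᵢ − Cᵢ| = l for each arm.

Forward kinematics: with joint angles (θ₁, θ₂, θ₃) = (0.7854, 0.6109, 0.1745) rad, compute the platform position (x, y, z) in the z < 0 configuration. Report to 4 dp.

arm 1 at φ=0.0°: (R−r)+L cos θ1 = 0.1607;  centre 1 = (0.1607, 0.0000, -0.0707)
arm 2 at φ=120.0°: (R−r)+L cos θ2 = 0.1719;  centre 2 = (-0.0860, 0.1489, -0.0574)
φ3=240.0°: virtual centre (-0.0942, -0.1632, -0.0174), radius l
subtract pairs → two planes through P
[-0.4933 0.2978 0.0267]·P = 0.0020;  [-0.5099 -0.3265 0.1067]·P = 0.0050
det = 0.3129;  x = -0.0069+0.1294z,  y = -0.0046+0.1247z
into |P−centre ₁|² = l²: 1.0323z² + 0.0969z + -0.0453 = 0;  Δ = 0.1964;  z = -0.2616 or 0.1677 → z<0 root = -0.2616
x = -0.0407, y = -0.0372

(-0.0407, -0.0372, -0.2616)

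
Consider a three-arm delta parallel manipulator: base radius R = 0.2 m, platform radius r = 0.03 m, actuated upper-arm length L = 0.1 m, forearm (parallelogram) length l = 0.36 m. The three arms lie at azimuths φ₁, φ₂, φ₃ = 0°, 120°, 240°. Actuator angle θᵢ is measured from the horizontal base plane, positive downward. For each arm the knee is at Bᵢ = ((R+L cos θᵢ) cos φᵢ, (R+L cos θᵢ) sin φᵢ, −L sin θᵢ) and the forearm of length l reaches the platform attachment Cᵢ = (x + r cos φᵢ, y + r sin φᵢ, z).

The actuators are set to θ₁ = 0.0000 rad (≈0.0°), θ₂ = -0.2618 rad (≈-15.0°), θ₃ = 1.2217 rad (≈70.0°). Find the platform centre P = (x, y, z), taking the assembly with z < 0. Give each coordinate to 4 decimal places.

O1 = (0.2700·cos0.0°, 0.2700·sin0.0°, 0.0000) = (0.2700, 0.0000, 0.0000)
O2 = (0.2666·cos120.0°, 0.2666·sin120.0°, 0.0259) = (-0.1333, 0.2309, 0.0259)
O3 = (0.2042·cos240.0°, 0.2042·sin240.0°, -0.0940) = (-0.1021, -0.1768, -0.0940)
subtract pairs → two planes through P
[-0.8066 0.4618 0.0518]·P = -0.0012;  [-0.7442 -0.3537 -0.1879]·P = -0.0224
Cramer: x(z) = 0.0171-0.1089z;  y(z) = 0.0273-0.3023z
sphere 1 gives Az²+Bz+C=0 with A=1.1032, B=0.0386, C=-0.0649;  B²−4AC=0.2878;  roots -0.2606, 0.2257;  negative root z = -0.2606
x = 0.0454, y = 0.1061

(0.0454, 0.1061, -0.2606)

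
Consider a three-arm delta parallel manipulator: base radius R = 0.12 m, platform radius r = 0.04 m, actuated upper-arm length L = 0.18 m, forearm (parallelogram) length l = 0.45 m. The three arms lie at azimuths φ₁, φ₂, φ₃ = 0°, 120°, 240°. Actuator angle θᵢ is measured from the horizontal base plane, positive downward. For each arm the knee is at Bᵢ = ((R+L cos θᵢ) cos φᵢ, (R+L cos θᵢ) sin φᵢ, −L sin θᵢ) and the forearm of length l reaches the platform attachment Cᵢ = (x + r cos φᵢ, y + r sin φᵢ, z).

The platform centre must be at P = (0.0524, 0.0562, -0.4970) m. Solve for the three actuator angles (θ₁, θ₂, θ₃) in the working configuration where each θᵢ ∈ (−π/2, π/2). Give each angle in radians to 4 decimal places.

arm 1 (φ=0.0°): x'=0.0524, y'=0.0562
  A cos θ + B sin θ = C:  0.0276·cos θ + -0.4970·sin θ = -0.2245
  γ=atan2(-0.4970,0.0276)=-1.5153;  ψ=arccos(-0.4511)=2.0388;  θ1=γ+ψ≈0.5234
arm 2 (φ=120.0°): x'=0.0225, y'=-0.0735
  e−x'=0.0575;  (l²−L²−(e−x')²−y'²−z²)/2L = -0.2378
  γ=atan2(-0.4970,0.0575)=-1.4556;  ψ=arccos(-0.4754)=2.0662;  θ2=γ+ψ≈0.6106
arm 3 (φ=240.0°): x'=-0.0749, y'=0.0173
  e−x'=0.1549;  (l²−L²−(e−x')²−y'²−z²)/2L = -0.2811
  γ=atan2(-0.4970,0.1549)=-1.2687;  ψ=arccos(-0.5400)=2.1412;  θ3=γ+ψ≈0.8725

θ₁ = 0.5234, θ₂ = 0.6106, θ₃ = 0.8725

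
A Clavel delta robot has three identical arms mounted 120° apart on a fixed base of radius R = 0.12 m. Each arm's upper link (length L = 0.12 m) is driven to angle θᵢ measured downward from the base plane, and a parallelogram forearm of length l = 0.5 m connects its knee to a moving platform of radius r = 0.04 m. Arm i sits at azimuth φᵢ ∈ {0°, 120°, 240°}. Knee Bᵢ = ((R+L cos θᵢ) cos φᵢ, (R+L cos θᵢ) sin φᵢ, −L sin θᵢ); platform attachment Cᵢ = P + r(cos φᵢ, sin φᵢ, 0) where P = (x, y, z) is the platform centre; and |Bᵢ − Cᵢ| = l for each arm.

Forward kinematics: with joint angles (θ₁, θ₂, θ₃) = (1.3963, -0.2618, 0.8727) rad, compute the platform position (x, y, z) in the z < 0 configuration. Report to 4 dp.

(-0.2261, 0.1777, -0.4522)

centre 1 = (0.1008·cos0.0°, 0.1008·sin0.0°, -0.1182) = (0.1008, 0.0000, -0.1182)
φ2=120.0°: virtual centre (-0.0980, 0.1697, 0.0311), radius l
centre 3 = (0.1571·cos240.0°, 0.1571·sin240.0°, -0.0919) = (-0.0786, -0.1361, -0.0919)
|centre ₂|²−|centre ₁|² = 0.0152;  |centre ₃|²−|centre ₁|² = 0.0090
plane₁₂: -0.3976x+0.3393y+0.2985z = 0.0152
det = 0.2300;  x = -0.0313+0.4307z,  y = 0.0082+-0.3749z
into |P−centre ₁|² = l²: 1.3261z² + 0.1164z + -0.2185 = 0;  Δ = 1.1726;  z = -0.4522 or 0.3644 → z<0 root = -0.4522
x = -0.2261, y = 0.1777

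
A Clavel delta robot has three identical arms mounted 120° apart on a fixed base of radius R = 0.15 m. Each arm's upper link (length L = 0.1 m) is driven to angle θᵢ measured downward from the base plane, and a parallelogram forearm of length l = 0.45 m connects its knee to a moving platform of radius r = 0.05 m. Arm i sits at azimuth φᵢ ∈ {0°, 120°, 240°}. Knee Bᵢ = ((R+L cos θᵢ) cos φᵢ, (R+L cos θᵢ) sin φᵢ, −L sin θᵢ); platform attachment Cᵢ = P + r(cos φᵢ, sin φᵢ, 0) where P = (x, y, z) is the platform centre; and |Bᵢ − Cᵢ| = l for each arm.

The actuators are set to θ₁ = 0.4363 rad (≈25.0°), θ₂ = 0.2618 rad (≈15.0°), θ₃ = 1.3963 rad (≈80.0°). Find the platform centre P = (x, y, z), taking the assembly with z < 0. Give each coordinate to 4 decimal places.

φ1=0.0°: virtual centre (0.1906, 0.0000, -0.0423), radius l
arm 2 at φ=120.0°: ρ2 = 0.1966;  O2 = (-0.0983, 0.1703, -0.0259)
O3 = (0.1174·cos240.0°, 0.1174·sin240.0°, -0.0985) = (-0.0587, -0.1016, -0.0985)
subtract pairs → two planes through P
plane₁₂: -0.5779x+0.3405y+0.0328z = 0.0012
Cramer: x(z) = 0.0165-0.1101z;  y(z) = 0.0315-0.2831z
quadratic in z: (1.0922)z²+(0.1050)z+(-0.1694)=0, √Δ=0.8667 → z ∈ {-0.4448, 0.3487}; z = -0.4448 (taking z<0)
x = 0.0655, y = 0.1575

(0.0655, 0.1575, -0.4448)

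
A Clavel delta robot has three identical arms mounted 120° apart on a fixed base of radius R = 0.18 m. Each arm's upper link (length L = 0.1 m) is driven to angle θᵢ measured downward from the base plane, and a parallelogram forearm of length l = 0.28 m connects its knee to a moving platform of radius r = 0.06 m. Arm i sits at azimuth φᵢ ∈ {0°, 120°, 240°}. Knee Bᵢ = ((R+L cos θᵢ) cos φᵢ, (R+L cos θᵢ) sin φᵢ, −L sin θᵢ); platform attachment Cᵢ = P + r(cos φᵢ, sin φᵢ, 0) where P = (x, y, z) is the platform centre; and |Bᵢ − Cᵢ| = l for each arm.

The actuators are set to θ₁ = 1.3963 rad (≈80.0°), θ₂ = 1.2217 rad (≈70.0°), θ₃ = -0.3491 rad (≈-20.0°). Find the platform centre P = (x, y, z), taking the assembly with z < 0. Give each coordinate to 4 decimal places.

φ1=0.0°: virtual centre (0.1374, 0.0000, -0.0985), radius l
φ2=120.0°: virtual centre (-0.0771, 0.1335, -0.0940), radius l
arm 3 at φ=240.0°: e+L cos θ3 = 0.2140;  S3 = (-0.1070, -0.1853, 0.0342)
eliminate P² terms by subtracting sphere 1 from 2 and 3
plane₁₂: -0.4289x+0.2671y+0.0090z = 0.0040
Cramer: x(z) = -0.0221+0.2564z;  y(z) = -0.0204+0.3780z
quadratic in z: (1.2086)z²+(0.0997)z+(-0.0428)=0, √Δ=0.4659 → z ∈ {-0.2340, 0.1515}; z = -0.2340 (taking z<0)
x = -0.0821, y = -0.1089

(-0.0821, -0.1089, -0.2340)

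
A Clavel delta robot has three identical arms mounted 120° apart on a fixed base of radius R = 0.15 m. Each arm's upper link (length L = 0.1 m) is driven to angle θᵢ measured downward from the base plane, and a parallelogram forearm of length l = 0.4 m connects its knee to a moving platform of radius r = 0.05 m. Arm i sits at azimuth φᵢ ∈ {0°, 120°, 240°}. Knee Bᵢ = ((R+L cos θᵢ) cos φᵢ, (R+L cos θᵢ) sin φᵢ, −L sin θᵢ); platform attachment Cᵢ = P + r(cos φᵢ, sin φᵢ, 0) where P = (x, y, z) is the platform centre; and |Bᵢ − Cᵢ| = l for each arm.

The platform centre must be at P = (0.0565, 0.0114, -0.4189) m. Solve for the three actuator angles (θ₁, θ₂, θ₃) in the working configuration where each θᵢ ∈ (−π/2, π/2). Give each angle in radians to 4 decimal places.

rotate P by −φ1: (0.0565, 0.0114, -0.4189)
  e−x'=0.0435;  (l²−L²−(e−x')²−y'²−z²)/2L = -0.1375
  γ=atan2(-0.4189,0.0435)=-1.4673;  ψ=arccos(-0.3265)=1.9034;  θ1=γ+ψ≈0.4360
arm 2 (φ=120.0°): x'=-0.0184, y'=-0.0546
  e−x'=0.1184;  (l²−L²−(e−x')²−y'²−z²)/2L = -0.2124
  θ2 = atan2(B,A) + arccos(C/0.4353) = 0.7851
φ3=240.0° → target in arm frame (-0.0381, 0.0432)
  e−x'=0.1381;  (l²−L²−(e−x')²−y'²−z²)/2L = -0.2321
  √(A²+B²)=0.4411;  θ3 = -1.2523+2.1250 ≈ 0.8727

θ₁ = 0.4360, θ₂ = 0.7851, θ₃ = 0.8727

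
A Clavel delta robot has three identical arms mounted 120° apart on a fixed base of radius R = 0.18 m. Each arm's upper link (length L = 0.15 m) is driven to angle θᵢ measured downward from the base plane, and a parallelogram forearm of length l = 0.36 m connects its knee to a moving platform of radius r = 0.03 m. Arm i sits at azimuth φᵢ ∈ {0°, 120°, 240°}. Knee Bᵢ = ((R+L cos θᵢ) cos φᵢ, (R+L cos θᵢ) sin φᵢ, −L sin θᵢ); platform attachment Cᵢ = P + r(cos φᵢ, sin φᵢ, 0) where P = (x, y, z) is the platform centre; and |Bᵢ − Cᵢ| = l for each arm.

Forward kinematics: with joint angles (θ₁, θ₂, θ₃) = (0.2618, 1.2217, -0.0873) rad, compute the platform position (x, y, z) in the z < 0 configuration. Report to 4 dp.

(0.0449, -0.1320, -0.2617)

arm 1 at φ=0.0°: ρ1 = 0.2949;  centre 1 = (0.2949, 0.0000, -0.0388)
φ2=120.0°: virtual centre (-0.1007, 0.1743, -0.1410), radius l
arm 3 at φ=240.0°: ρ3 = 0.2994;  centre 3 = (-0.1497, -0.2593, 0.0131)
subtract pairs → two planes through P
[-0.7911 0.3487 -0.2043]·P = -0.0281;  [-0.8892 -0.5186 0.1038]·P = 0.0014
Cramer: x(z) = 0.0196-0.0968z;  y(z) = -0.0362+0.3661z
sphere 1 gives Az²+Bz+C=0 with A=1.1434, B=0.1045, C=-0.0510;  B²−4AC=0.2441;  roots -0.2617, 0.1703;  negative root z = -0.2617
x = 0.0449, y = -0.1320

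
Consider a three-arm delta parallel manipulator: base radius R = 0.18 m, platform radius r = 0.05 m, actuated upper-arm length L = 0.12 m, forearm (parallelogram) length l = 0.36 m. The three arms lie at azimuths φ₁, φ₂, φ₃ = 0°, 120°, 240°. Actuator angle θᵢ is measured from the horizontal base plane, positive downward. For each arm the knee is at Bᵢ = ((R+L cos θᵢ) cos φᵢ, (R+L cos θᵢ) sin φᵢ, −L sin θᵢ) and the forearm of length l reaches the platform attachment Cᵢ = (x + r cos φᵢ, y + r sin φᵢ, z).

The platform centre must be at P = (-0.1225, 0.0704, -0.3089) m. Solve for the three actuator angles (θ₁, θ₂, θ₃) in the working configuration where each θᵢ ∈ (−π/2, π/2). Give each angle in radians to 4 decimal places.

θ₁ = 1.2216, θ₂ = -0.1743, θ₃ = 0.6107

rotate P by −φ1: (-0.1225, 0.0704, -0.3089)
  A=0.2525, B=-0.3089, C=(l²−L²−A²−y'²−z²)/(2L)=-0.2039
  θ1 = atan2(B,A) + arccos(C/0.3990) = 1.2216
arm 2 (φ=120.0°): x'=0.1222, y'=0.0709
  A cos θ + B sin θ = C:  0.0078·cos θ + -0.3089·sin θ = 0.0612
  √(A²+B²)=0.3090;  θ2 = -1.5456+1.3713 ≈ -0.1743
rotate P by −φ3: (0.0003, -0.1413, -0.3089)
  A=0.1297, B=-0.3089, C=(l²−L²−A²−y'²−z²)/(2L)=-0.0709
  θ3 = atan2(B,A) + arccos(C/0.3350) = 0.6107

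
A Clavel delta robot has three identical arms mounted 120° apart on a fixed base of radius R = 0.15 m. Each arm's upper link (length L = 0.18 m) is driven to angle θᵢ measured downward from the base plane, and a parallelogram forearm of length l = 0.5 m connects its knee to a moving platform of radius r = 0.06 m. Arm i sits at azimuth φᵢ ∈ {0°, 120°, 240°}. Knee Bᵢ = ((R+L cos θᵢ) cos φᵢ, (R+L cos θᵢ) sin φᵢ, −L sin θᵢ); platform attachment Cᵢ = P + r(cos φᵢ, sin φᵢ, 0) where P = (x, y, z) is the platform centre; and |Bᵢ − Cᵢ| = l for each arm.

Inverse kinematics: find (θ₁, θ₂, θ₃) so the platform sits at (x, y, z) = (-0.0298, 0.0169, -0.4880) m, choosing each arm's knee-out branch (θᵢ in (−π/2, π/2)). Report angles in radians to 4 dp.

φ1=0.0° → target in arm frame (-0.0298, 0.0169)
  e−x'=0.1198;  (l²−L²−(e−x')²−y'²−z²)/2L = -0.0977
  √(A²+B²)=0.5025;  θ1 = -1.3301+1.7665 ≈ 0.4365
rotate P by −φ2: (0.0295, 0.0174, -0.4880)
  e−x'=0.0605;  (l²−L²−(e−x')²−y'²−z²)/2L = -0.0681
  √(A²+B²)=0.4917;  θ2 = -1.4475+1.7096 ≈ 0.2621
φ3=240.0° → target in arm frame (0.0003, -0.0343)
  A cos θ + B sin θ = C:  0.0897·cos θ + -0.4880·sin θ = -0.0827
  γ=atan2(-0.4880,0.0897)=-1.3889;  ψ=arccos(-0.1667)=1.7382;  θ3=γ+ψ≈0.3493

θ₁ = 0.4365, θ₂ = 0.2621, θ₃ = 0.3493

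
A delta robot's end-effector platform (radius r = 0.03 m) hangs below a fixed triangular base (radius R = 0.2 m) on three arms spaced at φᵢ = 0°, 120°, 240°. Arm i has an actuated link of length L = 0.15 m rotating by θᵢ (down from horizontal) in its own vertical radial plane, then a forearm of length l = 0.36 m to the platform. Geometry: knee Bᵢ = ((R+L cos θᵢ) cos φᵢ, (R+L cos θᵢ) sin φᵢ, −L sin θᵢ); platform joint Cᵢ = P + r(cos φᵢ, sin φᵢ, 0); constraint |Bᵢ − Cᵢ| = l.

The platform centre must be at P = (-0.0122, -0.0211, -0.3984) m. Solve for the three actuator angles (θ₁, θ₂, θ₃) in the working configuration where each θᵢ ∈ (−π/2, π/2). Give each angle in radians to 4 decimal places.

θ₁ = 1.1349, θ₂ = 1.1348, θ₃ = 0.9598

rotate P by −φ1: (-0.0122, -0.0211, -0.3984)
  A cos θ + B sin θ = C:  0.1822·cos θ + -0.3984·sin θ = -0.2842
  √(A²+B²)=0.4381;  θ1 = -1.1419+2.2768 ≈ 1.1349
rotate P by −φ2: (-0.0122, 0.0211, -0.3984)
  e−x'=0.1822;  (l²−L²−(e−x')²−y'²−z²)/2L = -0.2842
  θ2 = atan2(B,A) + arccos(C/0.4381) = 1.1348
arm 3 (φ=240.0°): x'=0.0244, y'=0.0000
  A=0.1456, B=-0.3984, C=(l²−L²−A²−y'²−z²)/(2L)=-0.2428
  √(A²+B²)=0.4242;  θ3 = -1.2204+2.1801 ≈ 0.9598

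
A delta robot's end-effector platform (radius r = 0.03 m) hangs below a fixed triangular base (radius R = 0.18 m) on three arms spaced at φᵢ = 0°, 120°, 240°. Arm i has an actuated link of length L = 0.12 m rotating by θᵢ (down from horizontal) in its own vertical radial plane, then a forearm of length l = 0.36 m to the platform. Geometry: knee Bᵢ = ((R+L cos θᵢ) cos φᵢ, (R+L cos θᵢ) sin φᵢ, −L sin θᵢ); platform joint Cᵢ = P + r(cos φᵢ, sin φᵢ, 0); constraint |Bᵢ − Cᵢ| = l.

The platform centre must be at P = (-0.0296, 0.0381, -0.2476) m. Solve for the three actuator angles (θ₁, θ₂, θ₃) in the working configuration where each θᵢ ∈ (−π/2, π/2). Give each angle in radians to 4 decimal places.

arm 1 (φ=0.0°): x'=-0.0296, y'=0.0381
  A=0.1796, B=-0.2476, C=(l²−L²−A²−y'²−z²)/(2L)=0.0841
  γ=atan2(-0.2476,0.1796)=-0.9432;  ψ=arccos(0.2750)=1.2922;  θ1=γ+ψ≈0.3490
arm 2 (φ=120.0°): x'=0.0478, y'=0.0066
  A cos θ + B sin θ = C:  0.1022·cos θ + -0.2476·sin θ = 0.1809
  √(A²+B²)=0.2679;  θ2 = -1.1793+0.8296 ≈ -0.3497
arm 3 (φ=240.0°): x'=-0.0182, y'=-0.0447
  A=0.1682, B=-0.2476, C=(l²−L²−A²−y'²−z²)/(2L)=0.0984
  √(A²+B²)=0.2993;  θ3 = -0.9741+1.2359 ≈ 0.2619

θ₁ = 0.3490, θ₂ = -0.3497, θ₃ = 0.2619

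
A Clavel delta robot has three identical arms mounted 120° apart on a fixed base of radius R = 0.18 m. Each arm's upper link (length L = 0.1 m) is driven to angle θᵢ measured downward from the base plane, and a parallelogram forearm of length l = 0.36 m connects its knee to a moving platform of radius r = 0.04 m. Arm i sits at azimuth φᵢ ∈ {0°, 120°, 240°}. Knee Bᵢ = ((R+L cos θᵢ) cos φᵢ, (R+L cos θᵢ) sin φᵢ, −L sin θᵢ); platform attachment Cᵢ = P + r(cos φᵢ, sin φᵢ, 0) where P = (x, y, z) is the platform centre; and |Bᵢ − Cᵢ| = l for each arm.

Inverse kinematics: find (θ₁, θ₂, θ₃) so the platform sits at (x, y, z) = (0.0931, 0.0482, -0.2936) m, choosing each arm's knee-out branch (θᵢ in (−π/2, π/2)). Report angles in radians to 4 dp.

θ₁ = -0.3487, θ₂ = 0.4359, θ₃ = 0.9600

arm 1 (φ=0.0°): x'=0.0931, y'=0.0482
  A cos θ + B sin θ = C:  0.0469·cos θ + -0.2936·sin θ = 0.1444
  √(A²+B²)=0.2973;  θ1 = -1.4124+1.0637 ≈ -0.3487
rotate P by −φ2: (-0.0048, -0.1047, -0.2936)
  A cos θ + B sin θ = C:  0.1448·cos θ + -0.2936·sin θ = 0.0073
  √(A²+B²)=0.3274;  θ2 = -1.1126+1.5485 ≈ 0.4359
φ3=240.0° → target in arm frame (-0.0883, 0.0565)
  A=0.2283, B=-0.2936, C=(l²−L²−A²−y'²−z²)/(2L)=-0.1096
  θ3 = atan2(B,A) + arccos(C/0.3719) = 0.9600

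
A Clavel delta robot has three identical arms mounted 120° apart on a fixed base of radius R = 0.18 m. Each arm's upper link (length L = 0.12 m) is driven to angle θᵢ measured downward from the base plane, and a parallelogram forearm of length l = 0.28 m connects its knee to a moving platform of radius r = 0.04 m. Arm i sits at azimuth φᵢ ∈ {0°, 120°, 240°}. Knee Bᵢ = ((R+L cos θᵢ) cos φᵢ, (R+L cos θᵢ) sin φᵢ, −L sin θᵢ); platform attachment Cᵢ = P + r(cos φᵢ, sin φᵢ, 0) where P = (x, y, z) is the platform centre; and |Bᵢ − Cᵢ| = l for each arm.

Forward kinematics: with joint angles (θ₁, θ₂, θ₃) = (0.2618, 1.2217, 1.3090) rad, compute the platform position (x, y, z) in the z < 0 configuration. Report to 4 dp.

(0.0957, 0.0088, -0.2605)

centre 1 = (0.2559·cos0.0°, 0.2559·sin0.0°, -0.0311) = (0.2559, 0.0000, -0.0311)
φ2=120.0°: virtual centre (-0.0905, 0.1568, -0.1128), radius l
centre 3 = (0.1711·cos240.0°, 0.1711·sin240.0°, -0.1159) = (-0.0855, -0.1481, -0.1159)
|centre ₂|²−|centre ₁|² = -0.0210;  |centre ₃|²−|centre ₁|² = -0.0238
plane₁₂: -0.6929x+0.3136y+-0.1634z = -0.0210
Cramer: x(z) = 0.0326-0.2423z;  y(z) = 0.0051-0.0143z
into |P−centre ₁|² = l²: 1.0589z² + 0.1702z + -0.0275 = 0;  Δ = 0.1456;  z = -0.2605 or 0.0998 → z<0 root = -0.2605
x = 0.0957, y = 0.0088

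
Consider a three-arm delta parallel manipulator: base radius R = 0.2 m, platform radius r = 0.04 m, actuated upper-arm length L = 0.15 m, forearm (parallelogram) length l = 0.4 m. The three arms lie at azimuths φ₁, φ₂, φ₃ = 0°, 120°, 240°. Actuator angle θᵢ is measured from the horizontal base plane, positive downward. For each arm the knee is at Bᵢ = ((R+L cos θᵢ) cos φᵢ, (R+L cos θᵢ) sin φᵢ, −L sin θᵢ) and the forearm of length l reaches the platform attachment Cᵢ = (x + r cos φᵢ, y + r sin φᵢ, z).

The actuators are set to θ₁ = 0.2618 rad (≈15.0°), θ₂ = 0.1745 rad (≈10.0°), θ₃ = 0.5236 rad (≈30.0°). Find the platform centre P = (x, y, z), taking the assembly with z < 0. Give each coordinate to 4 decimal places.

(0.0107, 0.0348, -0.3075)

φ1=0.0°: virtual centre (0.3049, 0.0000, -0.0388), radius l
φ2=120.0°: virtual centre (-0.1539, 0.2665, -0.0260), radius l
centre 3 = (0.2899·cos240.0°, 0.2899·sin240.0°, -0.0750) = (-0.1450, -0.2511, -0.0750)
eliminate P² terms by subtracting sphere 1 from 2 and 3
[-0.9175 0.5330 0.0256]·P = 0.0009;  [-0.8997 -0.5021 -0.0724]·P = -0.0048
det = 0.9402;  x = 0.0022+-0.0274z,  y = 0.0055+-0.0951z
quadratic in z: (1.0098)z²+(0.0932)z+(-0.0669)=0, √Δ=0.5280 → z ∈ {-0.3075, 0.2153}; z = -0.3075 (taking z<0)
x = 0.0107, y = 0.0348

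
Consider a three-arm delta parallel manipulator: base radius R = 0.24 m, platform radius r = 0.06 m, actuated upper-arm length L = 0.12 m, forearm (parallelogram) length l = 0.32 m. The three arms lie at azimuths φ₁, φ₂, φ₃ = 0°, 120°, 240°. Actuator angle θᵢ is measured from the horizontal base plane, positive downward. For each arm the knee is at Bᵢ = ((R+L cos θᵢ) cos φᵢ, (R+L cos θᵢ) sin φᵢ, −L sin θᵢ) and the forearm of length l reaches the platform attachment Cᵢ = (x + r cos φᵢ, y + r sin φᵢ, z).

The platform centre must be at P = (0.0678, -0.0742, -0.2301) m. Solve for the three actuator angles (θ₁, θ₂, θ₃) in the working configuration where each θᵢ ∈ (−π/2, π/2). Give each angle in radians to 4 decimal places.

rotate P by −φ1: (0.0678, -0.0742, -0.2301)
  e−x'=0.1122;  (l²−L²−(e−x')²−y'²−z²)/2L = 0.0707
  √(A²+B²)=0.2560;  θ1 = -1.1171+1.2911 ≈ 0.1740
arm 2 (φ=120.0°): x'=-0.0982, y'=-0.0216
  A=0.2782, B=-0.2301, C=(l²−L²−A²−y'²−z²)/(2L)=-0.1783
  √(A²+B²)=0.3610;  θ2 = -0.6911+2.0873 ≈ 1.3962
φ3=240.0° → target in arm frame (0.0304, 0.0958)
  A cos θ + B sin θ = C:  0.1496·cos θ + -0.2301·sin θ = 0.0145
  √(A²+B²)=0.2745;  θ3 = -0.9942+1.5179 ≈ 0.5237

θ₁ = 0.1740, θ₂ = 1.3962, θ₃ = 0.5237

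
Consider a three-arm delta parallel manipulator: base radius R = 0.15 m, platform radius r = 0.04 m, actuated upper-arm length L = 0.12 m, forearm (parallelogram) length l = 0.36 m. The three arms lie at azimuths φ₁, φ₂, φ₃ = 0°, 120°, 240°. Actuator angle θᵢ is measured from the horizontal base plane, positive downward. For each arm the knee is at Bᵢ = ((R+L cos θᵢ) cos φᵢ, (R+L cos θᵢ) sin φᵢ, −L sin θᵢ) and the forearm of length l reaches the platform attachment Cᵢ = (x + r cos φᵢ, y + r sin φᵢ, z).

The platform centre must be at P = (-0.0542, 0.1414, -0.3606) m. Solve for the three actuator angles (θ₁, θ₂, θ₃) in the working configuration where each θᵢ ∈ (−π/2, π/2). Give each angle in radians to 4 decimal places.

rotate P by −φ1: (-0.0542, 0.1414, -0.3606)
  A cos θ + B sin θ = C:  0.1642·cos θ + -0.3606·sin θ = -0.2574
  √(A²+B²)=0.3962;  θ1 = -1.1435+2.2781 ≈ 1.1346
arm 2 (φ=120.0°): x'=0.1496, y'=-0.0238
  A cos θ + B sin θ = C:  -0.0396·cos θ + -0.3606·sin θ = -0.0707
  γ=atan2(-0.3606,-0.0396)=-1.6801;  ψ=arccos(-0.1948)=1.7669;  θ2=γ+ψ≈0.0868
rotate P by −φ3: (-0.0954, -0.1176, -0.3606)
  e−x'=0.2054;  (l²−L²−(e−x')²−y'²−z²)/2L = -0.2952
  √(A²+B²)=0.4150;  θ3 = -1.0531+2.3622 ≈ 1.3090

θ₁ = 1.1346, θ₂ = 0.0868, θ₃ = 1.3090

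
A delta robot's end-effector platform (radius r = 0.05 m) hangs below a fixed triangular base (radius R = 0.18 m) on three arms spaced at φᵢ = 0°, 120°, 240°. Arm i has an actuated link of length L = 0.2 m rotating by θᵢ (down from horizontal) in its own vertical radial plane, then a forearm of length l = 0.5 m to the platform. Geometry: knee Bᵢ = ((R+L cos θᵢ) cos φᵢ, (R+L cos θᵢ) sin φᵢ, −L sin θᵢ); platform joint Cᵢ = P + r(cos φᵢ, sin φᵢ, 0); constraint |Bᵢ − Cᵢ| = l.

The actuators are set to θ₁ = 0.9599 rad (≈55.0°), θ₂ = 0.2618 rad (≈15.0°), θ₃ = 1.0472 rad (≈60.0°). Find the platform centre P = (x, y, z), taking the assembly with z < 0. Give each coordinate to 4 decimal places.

(-0.0652, 0.1521, -0.5255)

φ1=0.0°: virtual centre (0.2447, 0.0000, -0.1638), radius l
arm 2 at φ=120.0°: e+L cos θ2 = 0.3232;  S2 = (-0.1616, 0.2799, -0.0518)
φ3=240.0°: virtual centre (-0.1150, -0.1992, -0.1732), radius l
subtract pairs → two planes through P
linear system: -0.8126x+0.5598y = 0.0204−0.2241z; -0.7194x+-0.3984y = -0.0038−-0.0188z
Cramer: x(z) = -0.0082+0.1085z;  y(z) = 0.0245-0.2429z
into |P−S₁|² = l²: 1.0708z² + 0.2609z + -0.1586 = 0;  Δ = 0.7473;  z = -0.5255 or 0.2818 → z<0 root = -0.5255
x = -0.0652, y = 0.1521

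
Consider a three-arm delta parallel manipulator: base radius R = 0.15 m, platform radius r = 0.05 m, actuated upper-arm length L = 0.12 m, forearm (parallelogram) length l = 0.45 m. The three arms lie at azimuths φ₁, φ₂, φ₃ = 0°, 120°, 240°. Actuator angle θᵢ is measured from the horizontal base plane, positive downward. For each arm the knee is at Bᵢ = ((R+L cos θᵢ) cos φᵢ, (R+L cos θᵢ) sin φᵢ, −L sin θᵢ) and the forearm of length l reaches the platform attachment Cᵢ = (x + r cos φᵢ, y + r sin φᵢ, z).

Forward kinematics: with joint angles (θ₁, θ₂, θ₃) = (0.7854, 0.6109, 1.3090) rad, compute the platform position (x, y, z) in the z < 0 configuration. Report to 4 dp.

(0.0333, 0.1091, -0.4943)

S1 = (0.1849·cos0.0°, 0.1849·sin0.0°, -0.0849) = (0.1849, 0.0000, -0.0849)
S2 = (0.1983·cos120.0°, 0.1983·sin120.0°, -0.0688) = (-0.0991, 0.1717, -0.0688)
φ3=240.0°: virtual centre (-0.0655, -0.1135, -0.1159), radius l
subtract pairs → two planes through P
plane₁₂: -0.5680x+0.3435y+0.0320z = 0.0027
det = 0.3009;  x = 0.0103+-0.0467z,  y = 0.0248+-0.1706z
sphere 1 gives Az²+Bz+C=0 with A=1.0313, B=0.1776, C=-0.1642;  B²−4AC=0.7089;  roots -0.4943, 0.3221;  negative root z = -0.4943
x = 0.0333, y = 0.1091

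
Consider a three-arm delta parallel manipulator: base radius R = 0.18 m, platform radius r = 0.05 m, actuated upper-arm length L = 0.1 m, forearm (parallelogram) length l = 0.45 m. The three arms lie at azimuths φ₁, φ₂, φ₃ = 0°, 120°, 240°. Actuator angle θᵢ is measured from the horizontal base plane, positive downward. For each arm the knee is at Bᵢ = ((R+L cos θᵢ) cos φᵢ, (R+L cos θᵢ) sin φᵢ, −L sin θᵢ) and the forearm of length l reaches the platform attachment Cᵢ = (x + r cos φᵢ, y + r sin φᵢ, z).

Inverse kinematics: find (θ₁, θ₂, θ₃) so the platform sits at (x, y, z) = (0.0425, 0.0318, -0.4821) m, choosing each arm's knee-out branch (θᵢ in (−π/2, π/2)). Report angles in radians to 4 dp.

rotate P by −φ1: (0.0425, 0.0318, -0.4821)
  A cos θ + B sin θ = C:  0.0875·cos θ + -0.4821·sin θ = -0.2429
  √(A²+B²)=0.4900;  θ1 = -1.3913+2.0896 ≈ 0.6983
rotate P by −φ2: (0.0063, -0.0527, -0.4821)
  A cos θ + B sin θ = C:  0.1237·cos θ + -0.4821·sin θ = -0.2900
  √(A²+B²)=0.4977;  θ2 = -1.3196+2.1928 ≈ 0.8732
rotate P by −φ3: (-0.0488, 0.0209, -0.4821)
  A cos θ + B sin θ = C:  0.1788·cos θ + -0.4821·sin θ = -0.3616
  θ3 = atan2(B,A) + arccos(C/0.5142) = 1.1351

θ₁ = 0.6983, θ₂ = 0.8732, θ₃ = 1.1351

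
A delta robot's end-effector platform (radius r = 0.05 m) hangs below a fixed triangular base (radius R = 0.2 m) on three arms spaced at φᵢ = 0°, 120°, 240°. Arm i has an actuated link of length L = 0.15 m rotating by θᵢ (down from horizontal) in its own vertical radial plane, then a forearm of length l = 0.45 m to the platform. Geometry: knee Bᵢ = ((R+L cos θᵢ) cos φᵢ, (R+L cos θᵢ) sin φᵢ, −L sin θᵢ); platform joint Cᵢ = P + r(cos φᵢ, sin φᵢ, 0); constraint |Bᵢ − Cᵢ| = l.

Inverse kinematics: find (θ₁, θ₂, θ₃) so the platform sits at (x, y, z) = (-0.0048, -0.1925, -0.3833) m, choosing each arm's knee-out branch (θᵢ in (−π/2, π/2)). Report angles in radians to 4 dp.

arm 1 (φ=0.0°): x'=-0.0048, y'=-0.1925
  A cos θ + B sin θ = C:  0.1548·cos θ + -0.3833·sin θ = -0.0931
  θ1 = atan2(B,A) + arccos(C/0.4134) = 0.6111
φ2=120.0° → target in arm frame (-0.1643, 0.1004)
  A=0.3143, B=-0.3833, C=(l²−L²−A²−y'²−z²)/(2L)=-0.2526
  γ=atan2(-0.3833,0.3143)=-0.8840;  ψ=arccos(-0.5097)=2.1056;  θ2=γ+ψ≈1.2216
φ3=240.0° → target in arm frame (0.1691, 0.0921)
  e−x'=-0.0191;  (l²−L²−(e−x')²−y'²−z²)/2L = 0.0808
  γ=atan2(-0.3833,-0.0191)=-1.6206;  ψ=arccos(0.2105)=1.3587;  θ3=γ+ψ≈-0.2619

θ₁ = 0.6111, θ₂ = 1.2216, θ₃ = -0.2619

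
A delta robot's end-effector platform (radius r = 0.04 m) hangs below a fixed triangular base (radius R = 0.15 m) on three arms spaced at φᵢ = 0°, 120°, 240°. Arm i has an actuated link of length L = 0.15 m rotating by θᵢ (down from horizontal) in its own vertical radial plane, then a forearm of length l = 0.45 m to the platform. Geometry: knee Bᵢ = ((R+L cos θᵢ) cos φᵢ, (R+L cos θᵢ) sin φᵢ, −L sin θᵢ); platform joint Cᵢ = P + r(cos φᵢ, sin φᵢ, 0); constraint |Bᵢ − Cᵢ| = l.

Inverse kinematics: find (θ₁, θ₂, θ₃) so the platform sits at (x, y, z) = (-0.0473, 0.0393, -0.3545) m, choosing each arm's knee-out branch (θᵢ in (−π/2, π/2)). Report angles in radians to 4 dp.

θ₁ = 0.1742, θ₂ = -0.3492, θ₃ = -0.0005

φ1=0.0° → target in arm frame (-0.0473, 0.0393)
  A=0.1573, B=-0.3545, C=(l²−L²−A²−y'²−z²)/(2L)=0.0935
  √(A²+B²)=0.3878;  θ1 = -1.1532+1.3274 ≈ 0.1742
arm 2 (φ=120.0°): x'=0.0577, y'=0.0213
  e−x'=0.0523;  (l²−L²−(e−x')²−y'²−z²)/2L = 0.1705
  √(A²+B²)=0.3583;  θ2 = -1.4243+1.0750 ≈ -0.3492
φ3=240.0° → target in arm frame (-0.0104, -0.0606)
  e−x'=0.1204;  (l²−L²−(e−x')²−y'²−z²)/2L = 0.1205
  γ=atan2(-0.3545,0.1204)=-1.2434;  ψ=arccos(0.3220)=1.2430;  θ3=γ+ψ≈-0.0005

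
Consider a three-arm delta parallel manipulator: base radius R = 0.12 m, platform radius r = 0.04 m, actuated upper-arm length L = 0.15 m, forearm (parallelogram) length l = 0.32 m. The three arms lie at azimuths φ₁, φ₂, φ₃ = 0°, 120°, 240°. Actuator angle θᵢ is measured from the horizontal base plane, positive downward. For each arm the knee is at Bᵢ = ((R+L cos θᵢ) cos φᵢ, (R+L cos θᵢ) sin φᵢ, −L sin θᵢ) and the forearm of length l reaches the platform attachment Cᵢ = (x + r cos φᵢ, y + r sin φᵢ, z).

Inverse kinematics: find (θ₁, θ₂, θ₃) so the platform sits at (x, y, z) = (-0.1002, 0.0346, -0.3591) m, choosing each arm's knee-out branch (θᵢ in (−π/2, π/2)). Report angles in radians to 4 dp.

θ₁ = 1.2215, θ₂ = 0.5236, θ₃ = 0.7853

rotate P by −φ1: (-0.1002, 0.0346, -0.3591)
  A=0.1802, B=-0.3591, C=(l²−L²−A²−y'²−z²)/(2L)=-0.2757
  √(A²+B²)=0.4018;  θ1 = -1.1057+2.3272 ≈ 1.2215
φ2=120.0° → target in arm frame (0.0801, 0.0695)
  e−x'=-0.0001;  (l²−L²−(e−x')²−y'²−z²)/2L = -0.1796
  γ=atan2(-0.3591,-0.0001)=-1.5710;  ψ=arccos(-0.5001)=2.0946;  θ2=γ+ψ≈0.5236
arm 3 (φ=240.0°): x'=0.0201, y'=-0.1041
  A=0.0599, B=-0.3591, C=(l²−L²−A²−y'²−z²)/(2L)=-0.2116
  √(A²+B²)=0.3641;  θ3 = -1.4056+2.1909 ≈ 0.7853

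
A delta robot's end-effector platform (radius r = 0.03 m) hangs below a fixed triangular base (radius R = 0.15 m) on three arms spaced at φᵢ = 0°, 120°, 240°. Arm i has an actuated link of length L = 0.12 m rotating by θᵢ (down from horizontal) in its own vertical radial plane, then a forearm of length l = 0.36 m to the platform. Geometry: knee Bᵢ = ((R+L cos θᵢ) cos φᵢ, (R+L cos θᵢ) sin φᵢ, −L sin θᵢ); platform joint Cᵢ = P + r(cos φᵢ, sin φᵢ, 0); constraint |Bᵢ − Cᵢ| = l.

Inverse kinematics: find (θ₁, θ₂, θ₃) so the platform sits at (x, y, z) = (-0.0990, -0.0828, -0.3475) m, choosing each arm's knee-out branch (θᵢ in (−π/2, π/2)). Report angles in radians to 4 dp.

θ₁ = 1.2215, θ₂ = 0.8726, θ₃ = 0.0869

rotate P by −φ1: (-0.0990, -0.0828, -0.3475)
  A cos θ + B sin θ = C:  0.2190·cos θ + -0.3475·sin θ = -0.2516
  γ=atan2(-0.3475,0.2190)=-1.0085;  ψ=arccos(-0.6124)=2.2299;  θ1=γ+ψ≈1.2215
rotate P by −φ2: (-0.0222, 0.1271, -0.3475)
  A=0.1422, B=-0.3475, C=(l²−L²−A²−y'²−z²)/(2L)=-0.1748
  γ=atan2(-0.3475,0.1422)=-1.1824;  ψ=arccos(-0.4654)=2.0549;  θ2=γ+ψ≈0.8726
rotate P by −φ3: (0.1212, -0.0443, -0.3475)
  A=-0.0012, B=-0.3475, C=(l²−L²−A²−y'²−z²)/(2L)=-0.0313
  θ3 = atan2(B,A) + arccos(C/0.3475) = 0.0869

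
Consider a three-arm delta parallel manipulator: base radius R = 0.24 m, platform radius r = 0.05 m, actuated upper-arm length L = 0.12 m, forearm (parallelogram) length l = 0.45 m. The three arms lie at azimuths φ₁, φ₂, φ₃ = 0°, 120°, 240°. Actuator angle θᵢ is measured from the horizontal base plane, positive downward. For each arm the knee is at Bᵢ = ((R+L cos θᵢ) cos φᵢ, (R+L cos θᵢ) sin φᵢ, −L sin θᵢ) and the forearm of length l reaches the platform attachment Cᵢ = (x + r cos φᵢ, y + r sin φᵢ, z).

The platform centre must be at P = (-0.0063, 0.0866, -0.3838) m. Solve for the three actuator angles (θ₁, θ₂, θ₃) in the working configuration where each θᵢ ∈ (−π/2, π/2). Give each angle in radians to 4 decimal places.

rotate P by −φ1: (-0.0063, 0.0866, -0.3838)
  A=0.1963, B=-0.3838, C=(l²−L²−A²−y'²−z²)/(2L)=-0.0218
  θ1 = atan2(B,A) + arccos(C/0.4311) = 0.5234
rotate P by −φ2: (0.0781, -0.0378, -0.3838)
  e−x'=0.1119;  (l²−L²−(e−x')²−y'²−z²)/2L = 0.1119
  θ2 = atan2(B,A) + arccos(C/0.3998) = -0.0001
rotate P by −φ3: (-0.0718, -0.0488, -0.3838)
  A cos θ + B sin θ = C:  0.2618·cos θ + -0.3838·sin θ = -0.1256
  √(A²+B²)=0.4646;  θ3 = -0.9721+1.8445 ≈ 0.8725

θ₁ = 0.5234, θ₂ = -0.0001, θ₃ = 0.8725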